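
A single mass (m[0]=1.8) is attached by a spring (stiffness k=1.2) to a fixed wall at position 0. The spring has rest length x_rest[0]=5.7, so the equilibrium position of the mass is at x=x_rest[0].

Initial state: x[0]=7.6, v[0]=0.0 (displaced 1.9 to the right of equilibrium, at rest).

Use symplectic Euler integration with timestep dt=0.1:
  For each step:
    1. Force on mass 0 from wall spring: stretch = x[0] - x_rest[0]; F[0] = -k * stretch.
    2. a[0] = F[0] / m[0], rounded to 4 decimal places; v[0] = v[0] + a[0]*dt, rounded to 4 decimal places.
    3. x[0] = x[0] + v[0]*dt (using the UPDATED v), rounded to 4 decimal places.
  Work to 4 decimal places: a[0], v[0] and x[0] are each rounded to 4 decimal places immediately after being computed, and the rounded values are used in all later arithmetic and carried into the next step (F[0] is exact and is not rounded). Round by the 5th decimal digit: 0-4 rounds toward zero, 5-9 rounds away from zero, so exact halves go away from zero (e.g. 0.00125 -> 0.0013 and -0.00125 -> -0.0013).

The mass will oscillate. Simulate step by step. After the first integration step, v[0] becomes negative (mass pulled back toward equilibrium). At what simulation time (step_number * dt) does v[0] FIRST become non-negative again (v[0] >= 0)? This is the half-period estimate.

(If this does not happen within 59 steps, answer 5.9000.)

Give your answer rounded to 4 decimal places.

Answer: 3.9000

Derivation:
Step 0: x=[7.6000] v=[0.0000]
Step 1: x=[7.5873] v=[-0.1267]
Step 2: x=[7.5621] v=[-0.2525]
Step 3: x=[7.5244] v=[-0.3766]
Step 4: x=[7.4746] v=[-0.4982]
Step 5: x=[7.4130] v=[-0.6165]
Step 6: x=[7.3399] v=[-0.7307]
Step 7: x=[7.2559] v=[-0.8400]
Step 8: x=[7.1615] v=[-0.9437]
Step 9: x=[7.0574] v=[-1.0411]
Step 10: x=[6.9442] v=[-1.1316]
Step 11: x=[6.8227] v=[-1.2146]
Step 12: x=[6.6938] v=[-1.2895]
Step 13: x=[6.5582] v=[-1.3558]
Step 14: x=[6.4169] v=[-1.4130]
Step 15: x=[6.2708] v=[-1.4608]
Step 16: x=[6.1209] v=[-1.4989]
Step 17: x=[5.9682] v=[-1.5270]
Step 18: x=[5.8137] v=[-1.5449]
Step 19: x=[5.6585] v=[-1.5525]
Step 20: x=[5.5035] v=[-1.5497]
Step 21: x=[5.3498] v=[-1.5366]
Step 22: x=[5.1985] v=[-1.5133]
Step 23: x=[5.0505] v=[-1.4799]
Step 24: x=[4.9068] v=[-1.4366]
Step 25: x=[4.7684] v=[-1.3837]
Step 26: x=[4.6362] v=[-1.3216]
Step 27: x=[4.5111] v=[-1.2507]
Step 28: x=[4.3940] v=[-1.1714]
Step 29: x=[4.2856] v=[-1.0843]
Step 30: x=[4.1866] v=[-0.9900]
Step 31: x=[4.0977] v=[-0.8891]
Step 32: x=[4.0195] v=[-0.7823]
Step 33: x=[3.9525] v=[-0.6703]
Step 34: x=[3.8971] v=[-0.5538]
Step 35: x=[3.8537] v=[-0.4336]
Step 36: x=[3.8227] v=[-0.3105]
Step 37: x=[3.8042] v=[-0.1854]
Step 38: x=[3.7983] v=[-0.0590]
Step 39: x=[3.8051] v=[0.0678]
First v>=0 after going negative at step 39, time=3.9000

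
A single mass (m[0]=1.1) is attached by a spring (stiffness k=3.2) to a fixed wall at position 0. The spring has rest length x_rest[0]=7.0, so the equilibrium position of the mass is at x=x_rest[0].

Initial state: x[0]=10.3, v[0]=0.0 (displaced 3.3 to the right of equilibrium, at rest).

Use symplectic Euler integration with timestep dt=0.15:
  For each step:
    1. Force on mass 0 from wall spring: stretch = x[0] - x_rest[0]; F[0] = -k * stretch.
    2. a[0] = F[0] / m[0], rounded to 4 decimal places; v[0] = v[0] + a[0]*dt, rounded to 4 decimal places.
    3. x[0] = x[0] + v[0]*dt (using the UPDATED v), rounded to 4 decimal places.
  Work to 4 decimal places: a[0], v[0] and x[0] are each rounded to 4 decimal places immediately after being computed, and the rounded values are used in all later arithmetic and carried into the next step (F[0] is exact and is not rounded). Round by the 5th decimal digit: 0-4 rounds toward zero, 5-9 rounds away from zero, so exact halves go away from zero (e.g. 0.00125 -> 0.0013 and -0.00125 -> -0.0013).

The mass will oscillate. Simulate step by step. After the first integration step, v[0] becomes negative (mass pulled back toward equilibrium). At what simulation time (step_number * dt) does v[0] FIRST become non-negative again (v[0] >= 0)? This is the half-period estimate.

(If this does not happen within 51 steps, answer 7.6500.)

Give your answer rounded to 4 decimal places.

Answer: 1.9500

Derivation:
Step 0: x=[10.3000] v=[0.0000]
Step 1: x=[10.0840] v=[-1.4400]
Step 2: x=[9.6661] v=[-2.7857]
Step 3: x=[9.0737] v=[-3.9491]
Step 4: x=[8.3456] v=[-4.8540]
Step 5: x=[7.5294] v=[-5.4412]
Step 6: x=[6.6786] v=[-5.6722]
Step 7: x=[5.8488] v=[-5.5320]
Step 8: x=[5.0943] v=[-5.0297]
Step 9: x=[4.4646] v=[-4.1981]
Step 10: x=[4.0008] v=[-3.0917]
Step 11: x=[3.7334] v=[-1.7830]
Step 12: x=[3.6798] v=[-0.3576]
Step 13: x=[3.8435] v=[1.0912]
First v>=0 after going negative at step 13, time=1.9500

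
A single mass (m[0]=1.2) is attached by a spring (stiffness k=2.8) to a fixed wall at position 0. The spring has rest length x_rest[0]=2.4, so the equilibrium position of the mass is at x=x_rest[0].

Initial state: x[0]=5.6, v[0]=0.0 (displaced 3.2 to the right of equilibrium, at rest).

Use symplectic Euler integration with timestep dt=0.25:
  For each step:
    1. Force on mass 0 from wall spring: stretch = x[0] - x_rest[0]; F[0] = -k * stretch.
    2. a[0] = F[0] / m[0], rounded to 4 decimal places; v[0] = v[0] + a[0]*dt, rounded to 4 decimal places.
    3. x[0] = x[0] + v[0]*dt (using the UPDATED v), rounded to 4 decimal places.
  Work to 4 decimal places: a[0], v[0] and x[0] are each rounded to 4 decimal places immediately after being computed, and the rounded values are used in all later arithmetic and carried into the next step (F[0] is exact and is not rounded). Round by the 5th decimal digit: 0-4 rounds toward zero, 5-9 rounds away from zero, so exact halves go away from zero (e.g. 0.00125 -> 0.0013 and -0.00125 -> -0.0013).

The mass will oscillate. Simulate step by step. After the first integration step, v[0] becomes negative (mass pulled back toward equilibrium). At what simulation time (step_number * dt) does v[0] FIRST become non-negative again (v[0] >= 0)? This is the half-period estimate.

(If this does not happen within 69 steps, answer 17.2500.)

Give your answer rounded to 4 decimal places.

Answer: 2.2500

Derivation:
Step 0: x=[5.6000] v=[0.0000]
Step 1: x=[5.1333] v=[-1.8667]
Step 2: x=[4.2680] v=[-3.4611]
Step 3: x=[3.1303] v=[-4.5508]
Step 4: x=[1.8861] v=[-4.9768]
Step 5: x=[0.7169] v=[-4.6770]
Step 6: x=[-0.2069] v=[-3.6952]
Step 7: x=[-0.7505] v=[-2.1745]
Step 8: x=[-0.8347] v=[-0.3367]
Step 9: x=[-0.4472] v=[1.5502]
First v>=0 after going negative at step 9, time=2.2500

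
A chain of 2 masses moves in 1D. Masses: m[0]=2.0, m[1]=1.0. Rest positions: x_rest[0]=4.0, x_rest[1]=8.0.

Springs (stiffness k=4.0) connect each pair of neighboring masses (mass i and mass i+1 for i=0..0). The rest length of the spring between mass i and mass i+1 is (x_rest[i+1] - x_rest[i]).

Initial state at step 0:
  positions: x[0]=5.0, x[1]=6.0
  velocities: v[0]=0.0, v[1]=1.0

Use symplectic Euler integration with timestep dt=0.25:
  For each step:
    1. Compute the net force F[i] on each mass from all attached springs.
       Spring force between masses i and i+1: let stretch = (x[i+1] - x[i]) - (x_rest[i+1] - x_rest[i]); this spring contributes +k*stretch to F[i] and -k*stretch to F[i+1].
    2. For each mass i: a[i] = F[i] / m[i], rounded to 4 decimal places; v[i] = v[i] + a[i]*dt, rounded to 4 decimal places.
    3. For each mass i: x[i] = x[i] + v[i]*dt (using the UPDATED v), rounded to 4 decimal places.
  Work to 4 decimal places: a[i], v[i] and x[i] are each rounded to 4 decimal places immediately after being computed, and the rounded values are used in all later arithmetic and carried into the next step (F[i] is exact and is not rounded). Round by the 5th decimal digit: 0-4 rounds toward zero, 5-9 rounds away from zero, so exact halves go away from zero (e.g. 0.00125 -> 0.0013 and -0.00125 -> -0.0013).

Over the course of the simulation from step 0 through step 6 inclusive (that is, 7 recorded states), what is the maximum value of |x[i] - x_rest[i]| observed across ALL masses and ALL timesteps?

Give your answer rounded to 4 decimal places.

Step 0: x=[5.0000 6.0000] v=[0.0000 1.0000]
Step 1: x=[4.6250 7.0000] v=[-1.5000 4.0000]
Step 2: x=[4.0469 8.4063] v=[-2.3125 5.6250]
Step 3: x=[3.5137 9.7227] v=[-2.1328 5.2656]
Step 4: x=[3.2566 10.4869] v=[-1.0283 3.0566]
Step 5: x=[3.4033 10.4435] v=[0.5869 -0.1737]
Step 6: x=[3.9301 9.6400] v=[2.1070 -3.2139]
Max displacement = 2.4869

Answer: 2.4869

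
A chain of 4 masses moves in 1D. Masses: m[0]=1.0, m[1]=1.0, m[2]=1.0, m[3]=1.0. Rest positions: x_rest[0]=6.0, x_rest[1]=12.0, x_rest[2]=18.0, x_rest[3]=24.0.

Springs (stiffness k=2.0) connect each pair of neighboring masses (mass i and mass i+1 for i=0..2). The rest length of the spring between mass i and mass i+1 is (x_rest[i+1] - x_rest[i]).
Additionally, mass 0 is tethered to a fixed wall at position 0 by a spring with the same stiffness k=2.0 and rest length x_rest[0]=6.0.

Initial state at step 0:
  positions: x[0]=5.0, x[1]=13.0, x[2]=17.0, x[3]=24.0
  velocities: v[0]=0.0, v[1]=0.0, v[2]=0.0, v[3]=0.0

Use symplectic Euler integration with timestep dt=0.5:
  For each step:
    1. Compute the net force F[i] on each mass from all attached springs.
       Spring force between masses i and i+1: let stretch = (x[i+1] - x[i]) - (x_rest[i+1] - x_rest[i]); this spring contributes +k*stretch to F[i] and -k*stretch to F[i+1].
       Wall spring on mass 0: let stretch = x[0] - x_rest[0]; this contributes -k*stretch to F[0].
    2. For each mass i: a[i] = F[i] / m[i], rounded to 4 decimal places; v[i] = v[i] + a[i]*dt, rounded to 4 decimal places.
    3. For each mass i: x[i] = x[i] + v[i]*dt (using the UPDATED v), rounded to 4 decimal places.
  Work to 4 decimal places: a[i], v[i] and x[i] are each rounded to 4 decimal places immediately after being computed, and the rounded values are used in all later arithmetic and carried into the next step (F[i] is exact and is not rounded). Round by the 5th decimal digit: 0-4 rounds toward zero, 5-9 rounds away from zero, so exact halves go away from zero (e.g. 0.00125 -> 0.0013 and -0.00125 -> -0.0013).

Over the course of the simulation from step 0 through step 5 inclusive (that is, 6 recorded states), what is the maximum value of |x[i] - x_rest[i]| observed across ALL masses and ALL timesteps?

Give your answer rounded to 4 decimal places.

Answer: 1.5000

Derivation:
Step 0: x=[5.0000 13.0000 17.0000 24.0000] v=[0.0000 0.0000 0.0000 0.0000]
Step 1: x=[6.5000 11.0000 18.5000 23.5000] v=[3.0000 -4.0000 3.0000 -1.0000]
Step 2: x=[7.0000 10.5000 18.7500 23.5000] v=[1.0000 -1.0000 0.5000 0.0000]
Step 3: x=[5.7500 12.3750 17.2500 24.1250] v=[-2.5000 3.7500 -3.0000 1.2500]
Step 4: x=[4.9375 13.3750 16.7500 24.3125] v=[-1.6250 2.0000 -1.0000 0.3750]
Step 5: x=[5.8750 11.8438 18.3438 23.7188] v=[1.8750 -3.0625 3.1875 -1.1875]
Max displacement = 1.5000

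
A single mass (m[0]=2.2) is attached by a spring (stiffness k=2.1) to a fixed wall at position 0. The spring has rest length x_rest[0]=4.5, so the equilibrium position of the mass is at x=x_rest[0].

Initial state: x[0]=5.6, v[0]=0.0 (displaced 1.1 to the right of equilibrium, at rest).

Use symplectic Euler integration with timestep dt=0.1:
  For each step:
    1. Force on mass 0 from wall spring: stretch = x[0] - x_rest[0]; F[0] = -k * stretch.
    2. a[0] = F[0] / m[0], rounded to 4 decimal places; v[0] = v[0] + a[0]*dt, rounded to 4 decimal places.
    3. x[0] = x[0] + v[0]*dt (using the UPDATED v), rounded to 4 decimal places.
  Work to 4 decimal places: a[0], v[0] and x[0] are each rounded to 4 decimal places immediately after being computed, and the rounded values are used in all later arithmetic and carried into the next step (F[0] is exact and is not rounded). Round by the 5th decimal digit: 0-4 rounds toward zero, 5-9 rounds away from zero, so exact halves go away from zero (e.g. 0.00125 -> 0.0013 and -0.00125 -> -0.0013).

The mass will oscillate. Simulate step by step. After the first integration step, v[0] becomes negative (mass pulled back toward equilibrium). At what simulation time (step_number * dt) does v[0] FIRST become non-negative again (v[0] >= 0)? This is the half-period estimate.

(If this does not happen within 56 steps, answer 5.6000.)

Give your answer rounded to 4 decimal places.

Step 0: x=[5.6000] v=[0.0000]
Step 1: x=[5.5895] v=[-0.1050]
Step 2: x=[5.5686] v=[-0.2090]
Step 3: x=[5.5375] v=[-0.3110]
Step 4: x=[5.4965] v=[-0.4100]
Step 5: x=[5.4460] v=[-0.5051]
Step 6: x=[5.3865] v=[-0.5954]
Step 7: x=[5.3185] v=[-0.6800]
Step 8: x=[5.2427] v=[-0.7581]
Step 9: x=[5.1598] v=[-0.8290]
Step 10: x=[5.0706] v=[-0.8920]
Step 11: x=[4.9760] v=[-0.9465]
Step 12: x=[4.8768] v=[-0.9919]
Step 13: x=[4.7740] v=[-1.0279]
Step 14: x=[4.6686] v=[-1.0541]
Step 15: x=[4.5616] v=[-1.0702]
Step 16: x=[4.4540] v=[-1.0761]
Step 17: x=[4.3468] v=[-1.0717]
Step 18: x=[4.2411] v=[-1.0571]
Step 19: x=[4.1379] v=[-1.0324]
Step 20: x=[4.0381] v=[-0.9978]
Step 21: x=[3.9427] v=[-0.9537]
Step 22: x=[3.8527] v=[-0.9005]
Step 23: x=[3.7688] v=[-0.8387]
Step 24: x=[3.6919] v=[-0.7689]
Step 25: x=[3.6227] v=[-0.6918]
Step 26: x=[3.5619] v=[-0.6081]
Step 27: x=[3.5100] v=[-0.5186]
Step 28: x=[3.4676] v=[-0.4241]
Step 29: x=[3.4350] v=[-0.3256]
Step 30: x=[3.4126] v=[-0.2239]
Step 31: x=[3.4006] v=[-0.1201]
Step 32: x=[3.3991] v=[-0.0152]
Step 33: x=[3.4081] v=[0.0899]
First v>=0 after going negative at step 33, time=3.3000

Answer: 3.3000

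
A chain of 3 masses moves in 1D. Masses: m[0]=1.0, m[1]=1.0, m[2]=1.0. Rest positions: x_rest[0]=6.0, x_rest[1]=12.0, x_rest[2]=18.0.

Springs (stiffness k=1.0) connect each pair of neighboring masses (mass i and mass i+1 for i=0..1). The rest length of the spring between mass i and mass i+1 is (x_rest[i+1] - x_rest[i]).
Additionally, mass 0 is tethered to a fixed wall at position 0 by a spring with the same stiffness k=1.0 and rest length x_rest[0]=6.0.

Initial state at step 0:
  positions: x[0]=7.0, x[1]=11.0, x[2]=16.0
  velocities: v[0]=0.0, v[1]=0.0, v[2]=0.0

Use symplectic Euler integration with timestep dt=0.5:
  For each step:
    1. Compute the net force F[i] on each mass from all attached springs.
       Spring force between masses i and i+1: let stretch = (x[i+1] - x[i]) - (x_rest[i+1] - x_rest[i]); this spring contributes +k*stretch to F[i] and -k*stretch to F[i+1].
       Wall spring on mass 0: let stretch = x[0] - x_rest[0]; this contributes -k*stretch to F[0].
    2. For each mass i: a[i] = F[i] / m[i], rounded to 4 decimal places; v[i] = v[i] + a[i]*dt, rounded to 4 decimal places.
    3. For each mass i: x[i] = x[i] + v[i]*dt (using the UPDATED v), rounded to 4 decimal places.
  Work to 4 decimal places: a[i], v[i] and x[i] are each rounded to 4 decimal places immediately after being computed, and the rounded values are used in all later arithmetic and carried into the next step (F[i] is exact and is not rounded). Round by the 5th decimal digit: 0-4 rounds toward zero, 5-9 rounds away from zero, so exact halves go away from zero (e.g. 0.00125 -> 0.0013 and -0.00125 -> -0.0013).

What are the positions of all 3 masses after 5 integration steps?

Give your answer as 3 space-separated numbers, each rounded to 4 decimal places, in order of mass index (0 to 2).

Answer: 4.8301 10.9043 18.5988

Derivation:
Step 0: x=[7.0000 11.0000 16.0000] v=[0.0000 0.0000 0.0000]
Step 1: x=[6.2500 11.2500 16.2500] v=[-1.5000 0.5000 0.5000]
Step 2: x=[5.1875 11.5000 16.7500] v=[-2.1250 0.5000 1.0000]
Step 3: x=[4.4063 11.4844 17.4375] v=[-1.5625 -0.0313 1.3750]
Step 4: x=[4.2930 11.1875 18.1368] v=[-0.2266 -0.5938 1.3985]
Step 5: x=[4.8301 10.9043 18.5988] v=[1.0742 -0.5664 0.9239]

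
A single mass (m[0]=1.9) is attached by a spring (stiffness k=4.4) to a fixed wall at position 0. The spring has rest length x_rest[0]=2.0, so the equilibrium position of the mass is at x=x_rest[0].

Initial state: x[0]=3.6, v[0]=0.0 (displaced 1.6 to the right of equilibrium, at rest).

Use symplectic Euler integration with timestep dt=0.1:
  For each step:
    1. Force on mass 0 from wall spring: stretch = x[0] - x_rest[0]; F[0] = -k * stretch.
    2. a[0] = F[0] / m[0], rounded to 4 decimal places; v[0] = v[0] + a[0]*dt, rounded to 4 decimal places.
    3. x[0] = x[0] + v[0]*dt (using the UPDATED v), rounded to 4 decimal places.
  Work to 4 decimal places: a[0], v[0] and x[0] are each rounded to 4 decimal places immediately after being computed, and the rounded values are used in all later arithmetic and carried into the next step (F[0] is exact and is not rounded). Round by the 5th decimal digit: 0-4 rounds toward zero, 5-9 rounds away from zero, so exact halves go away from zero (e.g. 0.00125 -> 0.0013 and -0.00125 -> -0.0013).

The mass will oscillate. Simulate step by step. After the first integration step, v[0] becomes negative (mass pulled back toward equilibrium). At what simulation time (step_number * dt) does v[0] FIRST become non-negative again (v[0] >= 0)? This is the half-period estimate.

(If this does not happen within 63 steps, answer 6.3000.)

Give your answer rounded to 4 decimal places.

Answer: 2.1000

Derivation:
Step 0: x=[3.6000] v=[0.0000]
Step 1: x=[3.5630] v=[-0.3705]
Step 2: x=[3.4898] v=[-0.7325]
Step 3: x=[3.3821] v=[-1.0775]
Step 4: x=[3.2423] v=[-1.3976]
Step 5: x=[3.0738] v=[-1.6853]
Step 6: x=[2.8804] v=[-1.9340]
Step 7: x=[2.6666] v=[-2.1379]
Step 8: x=[2.4374] v=[-2.2923]
Step 9: x=[2.1980] v=[-2.3936]
Step 10: x=[1.9541] v=[-2.4395]
Step 11: x=[1.7112] v=[-2.4289]
Step 12: x=[1.4750] v=[-2.3620]
Step 13: x=[1.2510] v=[-2.2404]
Step 14: x=[1.0443] v=[-2.0670]
Step 15: x=[0.8597] v=[-1.8457]
Step 16: x=[0.7015] v=[-1.5816]
Step 17: x=[0.5734] v=[-1.2809]
Step 18: x=[0.4784] v=[-0.9505]
Step 19: x=[0.4186] v=[-0.5981]
Step 20: x=[0.3954] v=[-0.2319]
Step 21: x=[0.4094] v=[0.1397]
First v>=0 after going negative at step 21, time=2.1000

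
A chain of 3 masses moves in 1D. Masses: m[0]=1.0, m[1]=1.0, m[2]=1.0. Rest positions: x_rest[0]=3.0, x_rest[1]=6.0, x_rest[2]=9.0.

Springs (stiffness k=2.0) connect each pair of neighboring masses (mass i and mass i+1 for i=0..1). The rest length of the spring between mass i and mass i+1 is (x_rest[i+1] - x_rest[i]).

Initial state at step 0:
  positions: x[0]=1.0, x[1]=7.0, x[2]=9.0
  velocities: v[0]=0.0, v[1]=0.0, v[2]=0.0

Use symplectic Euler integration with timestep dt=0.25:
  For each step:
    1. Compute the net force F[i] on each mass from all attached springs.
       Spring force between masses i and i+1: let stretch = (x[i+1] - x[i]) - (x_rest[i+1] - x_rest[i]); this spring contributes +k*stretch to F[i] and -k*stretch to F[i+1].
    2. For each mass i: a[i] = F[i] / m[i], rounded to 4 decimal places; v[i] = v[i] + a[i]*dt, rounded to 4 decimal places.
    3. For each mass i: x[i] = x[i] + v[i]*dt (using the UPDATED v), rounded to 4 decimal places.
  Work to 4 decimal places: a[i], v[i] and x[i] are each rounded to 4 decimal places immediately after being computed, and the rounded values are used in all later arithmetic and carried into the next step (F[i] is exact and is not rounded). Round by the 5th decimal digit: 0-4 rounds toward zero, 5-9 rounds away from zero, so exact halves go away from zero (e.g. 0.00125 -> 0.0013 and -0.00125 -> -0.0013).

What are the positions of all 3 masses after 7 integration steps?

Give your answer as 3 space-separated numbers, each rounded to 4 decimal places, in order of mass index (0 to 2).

Step 0: x=[1.0000 7.0000 9.0000] v=[0.0000 0.0000 0.0000]
Step 1: x=[1.3750 6.5000 9.1250] v=[1.5000 -2.0000 0.5000]
Step 2: x=[2.0156 5.6875 9.2969] v=[2.5625 -3.2500 0.6875]
Step 3: x=[2.7402 4.8672 9.3926] v=[2.8985 -3.2813 0.3828]
Step 4: x=[3.3557 4.3467 9.2976] v=[2.4620 -2.0821 -0.3799]
Step 5: x=[3.7201 4.3212 8.9588] v=[1.4575 -0.1022 -1.3554]
Step 6: x=[3.7846 4.8002 8.4153] v=[0.2581 1.9161 -2.1742]
Step 7: x=[3.6011 5.6042 7.7949] v=[-0.7341 3.2159 -2.4818]

Answer: 3.6011 5.6042 7.7949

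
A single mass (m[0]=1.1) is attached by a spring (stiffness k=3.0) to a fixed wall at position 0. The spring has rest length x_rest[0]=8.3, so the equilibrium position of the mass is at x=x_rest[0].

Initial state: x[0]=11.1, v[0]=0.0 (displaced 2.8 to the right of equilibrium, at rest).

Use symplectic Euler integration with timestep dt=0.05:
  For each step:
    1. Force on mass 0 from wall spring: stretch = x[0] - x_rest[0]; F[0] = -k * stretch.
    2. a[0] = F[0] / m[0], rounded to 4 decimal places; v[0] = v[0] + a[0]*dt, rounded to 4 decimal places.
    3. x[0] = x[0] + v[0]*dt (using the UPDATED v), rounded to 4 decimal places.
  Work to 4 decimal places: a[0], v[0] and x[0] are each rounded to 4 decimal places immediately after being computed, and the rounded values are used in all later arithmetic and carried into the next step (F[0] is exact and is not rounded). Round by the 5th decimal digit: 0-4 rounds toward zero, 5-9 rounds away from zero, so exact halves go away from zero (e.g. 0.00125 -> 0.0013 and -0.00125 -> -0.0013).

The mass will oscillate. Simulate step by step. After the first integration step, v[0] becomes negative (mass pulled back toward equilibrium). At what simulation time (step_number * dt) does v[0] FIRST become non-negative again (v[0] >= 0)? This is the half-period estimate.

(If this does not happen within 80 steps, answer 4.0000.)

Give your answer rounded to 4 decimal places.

Step 0: x=[11.1000] v=[0.0000]
Step 1: x=[11.0809] v=[-0.3818]
Step 2: x=[11.0429] v=[-0.7610]
Step 3: x=[10.9862] v=[-1.1350]
Step 4: x=[10.9111] v=[-1.5013]
Step 5: x=[10.8182] v=[-1.8574]
Step 6: x=[10.7082] v=[-2.2008]
Step 7: x=[10.5817] v=[-2.5292]
Step 8: x=[10.4397] v=[-2.8403]
Step 9: x=[10.2831] v=[-3.1321]
Step 10: x=[10.1130] v=[-3.4025]
Step 11: x=[9.9305] v=[-3.6497]
Step 12: x=[9.7369] v=[-3.8720]
Step 13: x=[9.5335] v=[-4.0679]
Step 14: x=[9.3217] v=[-4.2361]
Step 15: x=[9.1029] v=[-4.3754]
Step 16: x=[8.8787] v=[-4.4849]
Step 17: x=[8.6505] v=[-4.5638]
Step 18: x=[8.4199] v=[-4.6116]
Step 19: x=[8.1885] v=[-4.6280]
Step 20: x=[7.9579] v=[-4.6128]
Step 21: x=[7.7296] v=[-4.5662]
Step 22: x=[7.5052] v=[-4.4884]
Step 23: x=[7.2862] v=[-4.3800]
Step 24: x=[7.0741] v=[-4.2418]
Step 25: x=[6.8704] v=[-4.0746]
Step 26: x=[6.6764] v=[-3.8797]
Step 27: x=[6.4935] v=[-3.6583]
Step 28: x=[6.3229] v=[-3.4120]
Step 29: x=[6.1658] v=[-3.1424]
Step 30: x=[6.0232] v=[-2.8514]
Step 31: x=[5.8962] v=[-2.5409]
Step 32: x=[5.7855] v=[-2.2131]
Step 33: x=[5.6920] v=[-1.8702]
Step 34: x=[5.6163] v=[-1.5146]
Step 35: x=[5.5589] v=[-1.1486]
Step 36: x=[5.5202] v=[-0.7748]
Step 37: x=[5.5004] v=[-0.3957]
Step 38: x=[5.4997] v=[-0.0139]
Step 39: x=[5.5181] v=[0.3680]
First v>=0 after going negative at step 39, time=1.9500

Answer: 1.9500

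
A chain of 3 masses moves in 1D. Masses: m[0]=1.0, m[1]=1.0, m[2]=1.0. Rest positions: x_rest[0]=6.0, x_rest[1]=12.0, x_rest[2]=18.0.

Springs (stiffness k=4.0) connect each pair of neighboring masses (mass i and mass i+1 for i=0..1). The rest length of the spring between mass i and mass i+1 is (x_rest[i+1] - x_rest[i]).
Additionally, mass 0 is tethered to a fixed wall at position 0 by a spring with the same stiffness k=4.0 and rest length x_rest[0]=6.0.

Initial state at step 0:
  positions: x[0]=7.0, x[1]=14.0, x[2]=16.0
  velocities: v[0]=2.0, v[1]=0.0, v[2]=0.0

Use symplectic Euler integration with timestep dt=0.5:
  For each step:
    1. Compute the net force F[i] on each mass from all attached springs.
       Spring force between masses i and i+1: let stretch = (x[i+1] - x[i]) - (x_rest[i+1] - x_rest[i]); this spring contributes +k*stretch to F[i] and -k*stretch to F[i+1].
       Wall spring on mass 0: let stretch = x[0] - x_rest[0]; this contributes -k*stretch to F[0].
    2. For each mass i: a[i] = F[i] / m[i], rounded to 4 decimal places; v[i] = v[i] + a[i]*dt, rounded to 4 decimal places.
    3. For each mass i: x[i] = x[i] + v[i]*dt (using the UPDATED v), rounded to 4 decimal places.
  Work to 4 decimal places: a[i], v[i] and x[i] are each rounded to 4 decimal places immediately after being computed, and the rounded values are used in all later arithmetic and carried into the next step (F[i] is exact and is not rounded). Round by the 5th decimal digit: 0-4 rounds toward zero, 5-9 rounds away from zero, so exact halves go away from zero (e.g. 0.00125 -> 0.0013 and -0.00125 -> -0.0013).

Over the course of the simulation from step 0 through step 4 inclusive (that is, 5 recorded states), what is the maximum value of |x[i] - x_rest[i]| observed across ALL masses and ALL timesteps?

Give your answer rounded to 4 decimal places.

Step 0: x=[7.0000 14.0000 16.0000] v=[2.0000 0.0000 0.0000]
Step 1: x=[8.0000 9.0000 20.0000] v=[2.0000 -10.0000 8.0000]
Step 2: x=[2.0000 14.0000 19.0000] v=[-12.0000 10.0000 -2.0000]
Step 3: x=[6.0000 12.0000 19.0000] v=[8.0000 -4.0000 0.0000]
Step 4: x=[10.0000 11.0000 18.0000] v=[8.0000 -2.0000 -2.0000]
Max displacement = 4.0000

Answer: 4.0000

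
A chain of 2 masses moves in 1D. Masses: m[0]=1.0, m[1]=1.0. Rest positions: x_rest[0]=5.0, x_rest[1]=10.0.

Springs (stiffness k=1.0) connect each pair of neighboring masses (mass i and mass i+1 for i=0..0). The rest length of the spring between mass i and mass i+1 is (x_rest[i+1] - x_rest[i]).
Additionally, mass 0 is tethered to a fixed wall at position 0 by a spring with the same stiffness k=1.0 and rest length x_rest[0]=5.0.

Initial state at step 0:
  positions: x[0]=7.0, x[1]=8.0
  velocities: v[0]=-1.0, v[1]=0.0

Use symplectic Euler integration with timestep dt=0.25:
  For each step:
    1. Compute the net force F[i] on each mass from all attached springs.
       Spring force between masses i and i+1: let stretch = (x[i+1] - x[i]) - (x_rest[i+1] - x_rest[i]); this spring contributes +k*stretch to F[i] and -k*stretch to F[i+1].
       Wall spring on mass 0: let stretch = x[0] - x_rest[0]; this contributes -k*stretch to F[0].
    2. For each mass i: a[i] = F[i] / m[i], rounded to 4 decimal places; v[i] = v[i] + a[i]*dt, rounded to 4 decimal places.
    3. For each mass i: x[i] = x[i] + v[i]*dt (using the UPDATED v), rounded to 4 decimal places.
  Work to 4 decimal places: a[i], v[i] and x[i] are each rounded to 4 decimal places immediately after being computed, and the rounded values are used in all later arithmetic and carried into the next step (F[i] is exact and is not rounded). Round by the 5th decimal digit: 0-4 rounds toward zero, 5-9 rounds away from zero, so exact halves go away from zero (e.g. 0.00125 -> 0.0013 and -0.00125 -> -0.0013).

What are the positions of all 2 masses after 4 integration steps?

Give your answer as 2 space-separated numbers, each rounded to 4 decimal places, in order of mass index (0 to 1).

Step 0: x=[7.0000 8.0000] v=[-1.0000 0.0000]
Step 1: x=[6.3750 8.2500] v=[-2.5000 1.0000]
Step 2: x=[5.4688 8.6953] v=[-3.6250 1.7813]
Step 3: x=[4.4224 9.2515] v=[-4.1856 2.2247]
Step 4: x=[3.4014 9.8184] v=[-4.0839 2.2674]

Answer: 3.4014 9.8184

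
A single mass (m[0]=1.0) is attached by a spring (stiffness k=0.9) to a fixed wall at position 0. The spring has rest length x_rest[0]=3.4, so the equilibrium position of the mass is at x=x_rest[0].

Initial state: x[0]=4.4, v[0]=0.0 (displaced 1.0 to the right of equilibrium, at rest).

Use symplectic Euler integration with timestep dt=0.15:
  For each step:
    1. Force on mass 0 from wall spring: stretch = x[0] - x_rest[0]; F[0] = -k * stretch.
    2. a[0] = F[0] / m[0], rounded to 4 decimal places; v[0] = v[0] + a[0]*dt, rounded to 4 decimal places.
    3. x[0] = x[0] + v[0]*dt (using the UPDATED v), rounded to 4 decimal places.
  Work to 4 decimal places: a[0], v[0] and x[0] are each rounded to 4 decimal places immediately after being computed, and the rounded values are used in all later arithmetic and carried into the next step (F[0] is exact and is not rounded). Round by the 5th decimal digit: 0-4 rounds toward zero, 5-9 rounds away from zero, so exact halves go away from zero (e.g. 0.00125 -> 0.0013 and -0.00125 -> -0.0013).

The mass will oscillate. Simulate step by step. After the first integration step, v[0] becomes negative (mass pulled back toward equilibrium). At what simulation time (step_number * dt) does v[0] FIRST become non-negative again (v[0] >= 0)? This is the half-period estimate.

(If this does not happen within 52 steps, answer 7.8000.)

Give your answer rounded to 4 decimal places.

Step 0: x=[4.4000] v=[0.0000]
Step 1: x=[4.3798] v=[-0.1350]
Step 2: x=[4.3397] v=[-0.2673]
Step 3: x=[4.2806] v=[-0.3942]
Step 4: x=[4.2036] v=[-0.5131]
Step 5: x=[4.1104] v=[-0.6216]
Step 6: x=[4.0028] v=[-0.7175]
Step 7: x=[3.8830] v=[-0.7989]
Step 8: x=[3.7534] v=[-0.8641]
Step 9: x=[3.6166] v=[-0.9118]
Step 10: x=[3.4755] v=[-0.9410]
Step 11: x=[3.3328] v=[-0.9512]
Step 12: x=[3.1915] v=[-0.9421]
Step 13: x=[3.0544] v=[-0.9139]
Step 14: x=[2.9243] v=[-0.8673]
Step 15: x=[2.8038] v=[-0.8031]
Step 16: x=[2.6954] v=[-0.7226]
Step 17: x=[2.6013] v=[-0.6275]
Step 18: x=[2.5233] v=[-0.5197]
Step 19: x=[2.4631] v=[-0.4014]
Step 20: x=[2.4219] v=[-0.2749]
Step 21: x=[2.4005] v=[-0.1429]
Step 22: x=[2.3993] v=[-0.0080]
Step 23: x=[2.4184] v=[0.1271]
First v>=0 after going negative at step 23, time=3.4500

Answer: 3.4500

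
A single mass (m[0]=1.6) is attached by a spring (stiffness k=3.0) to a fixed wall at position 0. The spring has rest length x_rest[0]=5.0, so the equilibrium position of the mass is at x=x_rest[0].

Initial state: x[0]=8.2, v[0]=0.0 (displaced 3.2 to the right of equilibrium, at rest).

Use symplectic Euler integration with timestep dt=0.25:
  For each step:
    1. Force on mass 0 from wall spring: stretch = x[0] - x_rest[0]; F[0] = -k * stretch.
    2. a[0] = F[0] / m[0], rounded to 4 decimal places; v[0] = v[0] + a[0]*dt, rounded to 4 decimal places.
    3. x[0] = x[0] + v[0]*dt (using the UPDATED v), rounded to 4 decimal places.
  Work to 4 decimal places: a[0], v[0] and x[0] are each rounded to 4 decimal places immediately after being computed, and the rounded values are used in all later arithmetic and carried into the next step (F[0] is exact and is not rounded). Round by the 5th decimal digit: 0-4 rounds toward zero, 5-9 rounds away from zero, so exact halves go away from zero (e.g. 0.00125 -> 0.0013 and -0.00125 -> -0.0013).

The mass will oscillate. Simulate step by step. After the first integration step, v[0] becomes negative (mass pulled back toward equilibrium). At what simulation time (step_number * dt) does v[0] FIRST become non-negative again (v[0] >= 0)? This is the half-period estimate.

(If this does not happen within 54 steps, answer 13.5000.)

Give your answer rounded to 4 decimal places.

Step 0: x=[8.2000] v=[0.0000]
Step 1: x=[7.8250] v=[-1.5000]
Step 2: x=[7.1190] v=[-2.8242]
Step 3: x=[6.1646] v=[-3.8175]
Step 4: x=[5.0738] v=[-4.3634]
Step 5: x=[3.9743] v=[-4.3980]
Step 6: x=[2.9950] v=[-3.9172]
Step 7: x=[2.2507] v=[-2.9774]
Step 8: x=[1.8285] v=[-1.6887]
Step 9: x=[1.7780] v=[-0.2021]
Step 10: x=[2.1051] v=[1.3082]
First v>=0 after going negative at step 10, time=2.5000

Answer: 2.5000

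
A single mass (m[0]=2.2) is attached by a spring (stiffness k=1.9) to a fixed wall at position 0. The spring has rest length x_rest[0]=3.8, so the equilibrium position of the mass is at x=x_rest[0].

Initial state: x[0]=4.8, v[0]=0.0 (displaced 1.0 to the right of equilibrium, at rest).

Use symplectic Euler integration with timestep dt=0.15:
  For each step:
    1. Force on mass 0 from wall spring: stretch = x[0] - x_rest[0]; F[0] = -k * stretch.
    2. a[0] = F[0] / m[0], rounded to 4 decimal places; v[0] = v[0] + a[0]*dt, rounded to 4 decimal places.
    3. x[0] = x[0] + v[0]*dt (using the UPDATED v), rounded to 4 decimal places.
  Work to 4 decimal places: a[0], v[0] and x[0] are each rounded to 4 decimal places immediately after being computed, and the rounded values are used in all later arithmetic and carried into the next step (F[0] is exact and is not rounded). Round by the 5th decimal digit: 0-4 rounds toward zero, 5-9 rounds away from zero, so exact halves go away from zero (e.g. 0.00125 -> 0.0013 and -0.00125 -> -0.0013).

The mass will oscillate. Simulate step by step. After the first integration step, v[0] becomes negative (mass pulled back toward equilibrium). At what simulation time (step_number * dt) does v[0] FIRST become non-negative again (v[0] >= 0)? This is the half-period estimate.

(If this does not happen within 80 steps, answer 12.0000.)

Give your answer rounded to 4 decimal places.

Answer: 3.4500

Derivation:
Step 0: x=[4.8000] v=[0.0000]
Step 1: x=[4.7806] v=[-0.1295]
Step 2: x=[4.7421] v=[-0.2565]
Step 3: x=[4.6853] v=[-0.3785]
Step 4: x=[4.6113] v=[-0.4932]
Step 5: x=[4.5216] v=[-0.5983]
Step 6: x=[4.4178] v=[-0.6918]
Step 7: x=[4.3020] v=[-0.7718]
Step 8: x=[4.1765] v=[-0.8368]
Step 9: x=[4.0437] v=[-0.8856]
Step 10: x=[3.9061] v=[-0.9172]
Step 11: x=[3.7665] v=[-0.9309]
Step 12: x=[3.6275] v=[-0.9266]
Step 13: x=[3.4919] v=[-0.9043]
Step 14: x=[3.3622] v=[-0.8644]
Step 15: x=[3.2410] v=[-0.8077]
Step 16: x=[3.1307] v=[-0.7353]
Step 17: x=[3.0334] v=[-0.6486]
Step 18: x=[2.9510] v=[-0.5493]
Step 19: x=[2.8851] v=[-0.4393]
Step 20: x=[2.8370] v=[-0.3208]
Step 21: x=[2.8076] v=[-0.1960]
Step 22: x=[2.7975] v=[-0.0674]
Step 23: x=[2.8069] v=[0.0625]
First v>=0 after going negative at step 23, time=3.4500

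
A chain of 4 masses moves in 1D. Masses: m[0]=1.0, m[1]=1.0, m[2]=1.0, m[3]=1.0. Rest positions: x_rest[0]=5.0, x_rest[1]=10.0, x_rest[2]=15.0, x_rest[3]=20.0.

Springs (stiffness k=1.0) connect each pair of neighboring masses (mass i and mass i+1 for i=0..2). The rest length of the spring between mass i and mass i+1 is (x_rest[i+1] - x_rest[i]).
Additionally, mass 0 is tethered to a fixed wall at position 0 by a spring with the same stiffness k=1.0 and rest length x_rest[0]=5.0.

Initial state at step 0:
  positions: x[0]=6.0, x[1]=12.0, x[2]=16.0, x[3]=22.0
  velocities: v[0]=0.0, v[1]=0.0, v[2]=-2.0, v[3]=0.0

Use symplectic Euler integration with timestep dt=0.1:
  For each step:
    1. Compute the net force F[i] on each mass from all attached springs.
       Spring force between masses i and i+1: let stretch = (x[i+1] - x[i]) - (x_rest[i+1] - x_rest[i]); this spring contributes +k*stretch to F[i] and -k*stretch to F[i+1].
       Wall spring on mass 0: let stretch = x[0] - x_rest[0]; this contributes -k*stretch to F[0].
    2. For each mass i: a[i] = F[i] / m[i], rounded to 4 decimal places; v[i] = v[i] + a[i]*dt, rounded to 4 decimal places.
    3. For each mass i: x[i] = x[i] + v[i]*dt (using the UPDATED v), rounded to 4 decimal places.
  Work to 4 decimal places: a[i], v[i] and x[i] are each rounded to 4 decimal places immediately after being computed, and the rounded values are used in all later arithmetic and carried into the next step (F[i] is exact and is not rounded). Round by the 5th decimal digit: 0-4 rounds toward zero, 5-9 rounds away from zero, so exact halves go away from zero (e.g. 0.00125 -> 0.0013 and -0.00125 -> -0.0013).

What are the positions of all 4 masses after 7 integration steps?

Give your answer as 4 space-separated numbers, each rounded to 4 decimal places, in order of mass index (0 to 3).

Answer: 5.9745 11.4091 15.2858 21.6511

Derivation:
Step 0: x=[6.0000 12.0000 16.0000 22.0000] v=[0.0000 0.0000 -2.0000 0.0000]
Step 1: x=[6.0000 11.9800 15.8200 21.9900] v=[0.0000 -0.2000 -1.8000 -0.1000]
Step 2: x=[5.9998 11.9386 15.6633 21.9683] v=[-0.0020 -0.4140 -1.5670 -0.2170]
Step 3: x=[5.9990 11.8751 15.5324 21.9336] v=[-0.0081 -0.6354 -1.3090 -0.3475]
Step 4: x=[5.9970 11.7894 15.4289 21.8848] v=[-0.0204 -0.8573 -1.0346 -0.4876]
Step 5: x=[5.9929 11.6821 15.3536 21.8215] v=[-0.0409 -1.0726 -0.7530 -0.6332]
Step 6: x=[5.9858 11.5547 15.3063 21.7435] v=[-0.0713 -1.2744 -0.4734 -0.7800]
Step 7: x=[5.9745 11.4091 15.2858 21.6511] v=[-0.1130 -1.4561 -0.2048 -0.9237]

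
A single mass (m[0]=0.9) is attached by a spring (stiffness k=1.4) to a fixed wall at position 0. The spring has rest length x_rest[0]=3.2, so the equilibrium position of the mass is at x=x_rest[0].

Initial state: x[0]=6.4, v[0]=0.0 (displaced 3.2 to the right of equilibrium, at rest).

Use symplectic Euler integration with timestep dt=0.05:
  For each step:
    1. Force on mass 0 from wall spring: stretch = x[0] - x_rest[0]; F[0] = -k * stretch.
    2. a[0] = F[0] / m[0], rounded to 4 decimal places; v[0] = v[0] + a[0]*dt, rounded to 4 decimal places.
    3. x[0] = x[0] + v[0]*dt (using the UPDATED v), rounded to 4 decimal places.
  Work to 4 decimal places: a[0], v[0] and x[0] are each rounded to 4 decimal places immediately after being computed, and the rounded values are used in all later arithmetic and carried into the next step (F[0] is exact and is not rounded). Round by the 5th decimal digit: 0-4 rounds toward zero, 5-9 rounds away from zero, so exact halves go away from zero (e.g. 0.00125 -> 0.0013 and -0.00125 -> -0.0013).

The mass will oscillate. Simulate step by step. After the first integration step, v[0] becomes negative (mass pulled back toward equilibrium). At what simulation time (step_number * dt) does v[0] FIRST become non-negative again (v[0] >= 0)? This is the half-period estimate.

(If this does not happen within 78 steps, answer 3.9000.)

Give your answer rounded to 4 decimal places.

Step 0: x=[6.4000] v=[0.0000]
Step 1: x=[6.3876] v=[-0.2489]
Step 2: x=[6.3628] v=[-0.4968]
Step 3: x=[6.3257] v=[-0.7428]
Step 4: x=[6.2764] v=[-0.9859]
Step 5: x=[6.2151] v=[-1.2252]
Step 6: x=[6.1421] v=[-1.4597]
Step 7: x=[6.0577] v=[-1.6885]
Step 8: x=[5.9622] v=[-1.9108]
Step 9: x=[5.8559] v=[-2.1256]
Step 10: x=[5.7393] v=[-2.3322]
Step 11: x=[5.6128] v=[-2.5297]
Step 12: x=[5.4769] v=[-2.7174]
Step 13: x=[5.3322] v=[-2.8945]
Step 14: x=[5.1792] v=[-3.0603]
Step 15: x=[5.0185] v=[-3.2142]
Step 16: x=[4.8507] v=[-3.3556]
Step 17: x=[4.6765] v=[-3.4840]
Step 18: x=[4.4966] v=[-3.5988]
Step 19: x=[4.3116] v=[-3.6996]
Step 20: x=[4.1223] v=[-3.7861]
Step 21: x=[3.9294] v=[-3.8578]
Step 22: x=[3.7337] v=[-3.9145]
Step 23: x=[3.5359] v=[-3.9560]
Step 24: x=[3.3368] v=[-3.9821]
Step 25: x=[3.1372] v=[-3.9927]
Step 26: x=[2.9378] v=[-3.9878]
Step 27: x=[2.7394] v=[-3.9674]
Step 28: x=[2.5428] v=[-3.9316]
Step 29: x=[2.3488] v=[-3.8805]
Step 30: x=[2.1581] v=[-3.8143]
Step 31: x=[1.9714] v=[-3.7333]
Step 32: x=[1.7895] v=[-3.6377]
Step 33: x=[1.6131] v=[-3.5280]
Step 34: x=[1.4429] v=[-3.4046]
Step 35: x=[1.2795] v=[-3.2679]
Step 36: x=[1.1236] v=[-3.1185]
Step 37: x=[0.9758] v=[-2.9570]
Step 38: x=[0.8366] v=[-2.7840]
Step 39: x=[0.7066] v=[-2.6002]
Step 40: x=[0.5863] v=[-2.4063]
Step 41: x=[0.4762] v=[-2.2030]
Step 42: x=[0.3766] v=[-1.9912]
Step 43: x=[0.2880] v=[-1.7716]
Step 44: x=[0.2107] v=[-1.5451]
Step 45: x=[0.1451] v=[-1.3126]
Step 46: x=[0.0914] v=[-1.0750]
Step 47: x=[0.0497] v=[-0.8332]
Step 48: x=[0.0203] v=[-0.5882]
Step 49: x=[0.0033] v=[-0.3409]
Step 50: x=[-0.0013] v=[-0.0923]
Step 51: x=[0.0065] v=[0.1567]
First v>=0 after going negative at step 51, time=2.5500

Answer: 2.5500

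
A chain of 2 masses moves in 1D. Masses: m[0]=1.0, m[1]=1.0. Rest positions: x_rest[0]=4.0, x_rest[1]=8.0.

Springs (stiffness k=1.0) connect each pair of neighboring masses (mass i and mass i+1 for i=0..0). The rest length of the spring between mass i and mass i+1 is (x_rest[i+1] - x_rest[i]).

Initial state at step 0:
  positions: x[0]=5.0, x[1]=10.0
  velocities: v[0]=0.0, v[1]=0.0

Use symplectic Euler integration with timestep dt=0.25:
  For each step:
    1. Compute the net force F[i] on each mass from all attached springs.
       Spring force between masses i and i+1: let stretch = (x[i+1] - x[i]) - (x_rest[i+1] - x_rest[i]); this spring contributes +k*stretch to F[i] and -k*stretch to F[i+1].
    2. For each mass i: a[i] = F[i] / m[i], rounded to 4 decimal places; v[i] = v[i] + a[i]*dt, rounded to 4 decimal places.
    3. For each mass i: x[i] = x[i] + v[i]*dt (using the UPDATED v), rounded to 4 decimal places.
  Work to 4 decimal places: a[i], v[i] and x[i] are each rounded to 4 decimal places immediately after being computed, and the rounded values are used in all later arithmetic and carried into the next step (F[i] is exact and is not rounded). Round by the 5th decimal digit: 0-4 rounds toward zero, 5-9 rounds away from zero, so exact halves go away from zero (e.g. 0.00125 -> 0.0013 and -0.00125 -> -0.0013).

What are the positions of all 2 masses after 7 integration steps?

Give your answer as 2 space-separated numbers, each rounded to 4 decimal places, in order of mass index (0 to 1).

Answer: 5.9516 9.0485

Derivation:
Step 0: x=[5.0000 10.0000] v=[0.0000 0.0000]
Step 1: x=[5.0625 9.9375] v=[0.2500 -0.2500]
Step 2: x=[5.1797 9.8203] v=[0.4688 -0.4688]
Step 3: x=[5.3370 9.6631] v=[0.6290 -0.6290]
Step 4: x=[5.5146 9.4855] v=[0.7105 -0.7105]
Step 5: x=[5.6904 9.3097] v=[0.7032 -0.7032]
Step 6: x=[5.8424 9.1577] v=[0.6080 -0.6080]
Step 7: x=[5.9516 9.0485] v=[0.4368 -0.4368]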